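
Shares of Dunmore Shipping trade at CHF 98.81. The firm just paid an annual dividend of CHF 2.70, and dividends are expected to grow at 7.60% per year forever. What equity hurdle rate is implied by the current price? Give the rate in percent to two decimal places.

Rearranging the constant-growth DDM: r = D₁/P₀ + g.
D₁ = 2.70 × (1 + 0.076) = 2.9052.
r = 2.9052 / 98.81 + 0.076 = 0.02940 + 0.076 = 0.10540

10.54%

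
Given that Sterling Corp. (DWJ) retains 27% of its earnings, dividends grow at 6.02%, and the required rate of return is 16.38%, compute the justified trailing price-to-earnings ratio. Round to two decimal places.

7.47

Payout ratio b = 1 − 0.27 = 0.73.
Justified trailing P/E = b(1+g)/(r−g) = 0.73×(1+0.0602)/(0.1638−0.0602) = 7.4705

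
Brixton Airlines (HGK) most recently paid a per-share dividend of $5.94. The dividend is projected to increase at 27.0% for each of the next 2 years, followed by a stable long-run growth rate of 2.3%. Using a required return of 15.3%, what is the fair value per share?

Two-stage DDM. Project D₁…D_2 at 0.27, terminal growth 0.023, discount at r = 0.153.
D_1 = 7.5438
D_2 = 9.5806
Terminal value at t=2: TV = D_3/(r−g) = 9.8010/(0.153−0.023) = 75.3922
P₀ = 7.5438/(1+0.153)^1 + 9.5806/(1+0.153)^2 + 75.3922/(1+0.153)^2 = 70.4605

$70.46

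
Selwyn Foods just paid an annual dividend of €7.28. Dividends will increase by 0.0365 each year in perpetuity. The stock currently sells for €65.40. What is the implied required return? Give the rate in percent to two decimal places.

Rearranging the constant-growth DDM: r = D₁/P₀ + g.
D₁ = 7.28 × (1 + 0.0365) = 7.5457.
r = 7.5457 / 65.40 + 0.0365 = 0.11538 + 0.0365 = 0.15188

15.19%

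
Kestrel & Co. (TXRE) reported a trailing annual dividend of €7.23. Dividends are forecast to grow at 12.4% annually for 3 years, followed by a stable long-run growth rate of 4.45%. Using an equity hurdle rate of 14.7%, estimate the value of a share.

€90.16

Two-stage DDM. Project D₁…D_3 at 0.124, terminal growth 0.0445, discount at r = 0.147.
D_1 = 8.1265
D_2 = 9.1342
D_3 = 10.2669
Terminal value at t=3: TV = D_4/(r−g) = 10.7237/(0.147−0.0445) = 104.6217
P₀ = 8.1265/(1+0.147)^1 + 9.1342/(1+0.147)^2 + 10.2669/(1+0.147)^3 + 104.6217/(1+0.147)^3 = 90.1634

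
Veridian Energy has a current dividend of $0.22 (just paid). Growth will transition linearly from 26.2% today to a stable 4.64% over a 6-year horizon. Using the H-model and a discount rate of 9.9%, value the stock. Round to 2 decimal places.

$7.08

H-model: P₀ = D₀[(1+g_L) + H(g_S−g_L)]/(r−g_L), with H = 6/2 = 3.
P₀ = 0.22 × [(1+0.0464) + 3×(0.262−0.0464)] / (0.099−0.0464)
   = 0.22 × 1.6932 / 0.0526 = 7.0818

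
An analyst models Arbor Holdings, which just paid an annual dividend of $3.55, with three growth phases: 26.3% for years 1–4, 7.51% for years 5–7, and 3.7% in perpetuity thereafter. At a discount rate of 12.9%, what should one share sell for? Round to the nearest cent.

$88.20

Three-stage DDM. Project D₁…D_7; terminal Gordon value at t=7 with g = 0.037; discount at r = 0.129.
D_1 = 4.4836
D_2 = 5.6628
D_3 = 7.1522
D_4 = 9.0332
D_5 = 9.7116
D_6 = 10.4409
D_7 = 11.2251
TV_7 = 11.6404/(0.129−0.037) = 126.5259
P₀ = Σ Dₜ/(1+r)ᵗ + TV_7/(1+r)^7 = 88.1966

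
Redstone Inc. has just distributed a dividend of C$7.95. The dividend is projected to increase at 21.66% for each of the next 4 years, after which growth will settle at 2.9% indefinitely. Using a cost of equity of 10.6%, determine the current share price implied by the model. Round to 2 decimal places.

Two-stage DDM. Project D₁…D_4 at 0.2166, terminal growth 0.029, discount at r = 0.106.
D_1 = 9.6720
D_2 = 11.7669
D_3 = 14.3156
D_4 = 17.4164
Terminal value at t=4: TV = D_5/(r−g) = 17.9215/(0.106−0.029) = 232.7464
P₀ = 9.6720/(1+0.106)^1 + 11.7669/(1+0.106)^2 + 14.3156/(1+0.106)^3 + 17.4164/(1+0.106)^4 + 232.7464/(1+0.106)^4 = 196.1329

C$196.13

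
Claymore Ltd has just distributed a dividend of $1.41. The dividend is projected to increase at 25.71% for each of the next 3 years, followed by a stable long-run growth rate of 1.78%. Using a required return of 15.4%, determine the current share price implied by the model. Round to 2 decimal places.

Two-stage DDM. Project D₁…D_3 at 0.2571, terminal growth 0.0178, discount at r = 0.154.
D_1 = 1.7725
D_2 = 2.2282
D_3 = 2.8011
Terminal value at t=3: TV = D_4/(r−g) = 2.8510/(0.154−0.0178) = 20.9322
P₀ = 1.7725/(1+0.154)^1 + 2.2282/(1+0.154)^2 + 2.8011/(1+0.154)^3 + 20.9322/(1+0.154)^3 = 18.6525

$18.65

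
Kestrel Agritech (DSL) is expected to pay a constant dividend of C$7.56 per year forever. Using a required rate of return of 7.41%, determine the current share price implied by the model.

C$102.02

Zero-growth DDM (perpetuity): P₀ = D/r = 7.56 / 0.0741 = 102.0243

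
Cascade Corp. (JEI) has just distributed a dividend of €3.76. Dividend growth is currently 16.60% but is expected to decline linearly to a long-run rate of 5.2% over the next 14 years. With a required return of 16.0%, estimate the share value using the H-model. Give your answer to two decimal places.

H-model: P₀ = D₀[(1+g_L) + H(g_S−g_L)]/(r−g_L), with H = 14/2 = 7.
P₀ = 3.76 × [(1+0.052) + 7×(0.166−0.052)] / (0.16−0.052)
   = 3.76 × 1.8500 / 0.108 = 64.4074

€64.41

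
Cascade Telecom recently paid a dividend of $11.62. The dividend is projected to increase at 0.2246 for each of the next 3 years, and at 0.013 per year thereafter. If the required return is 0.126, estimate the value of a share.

Two-stage DDM. Project D₁…D_3 at 0.2246, terminal growth 0.013, discount at r = 0.126.
D_1 = 14.2299
D_2 = 17.4259
D_3 = 21.3397
Terminal value at t=3: TV = D_4/(r−g) = 21.6171/(0.126−0.013) = 191.3022
P₀ = 14.2299/(1+0.126)^1 + 17.4259/(1+0.126)^2 + 21.3397/(1+0.126)^3 + 191.3022/(1+0.126)^3 = 175.3293

$175.33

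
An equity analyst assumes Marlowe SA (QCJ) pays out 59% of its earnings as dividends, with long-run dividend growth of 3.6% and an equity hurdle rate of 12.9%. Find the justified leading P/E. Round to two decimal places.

Justified leading P/E = b/(r−g) = 0.59/(0.129−0.036) = 6.3441

6.34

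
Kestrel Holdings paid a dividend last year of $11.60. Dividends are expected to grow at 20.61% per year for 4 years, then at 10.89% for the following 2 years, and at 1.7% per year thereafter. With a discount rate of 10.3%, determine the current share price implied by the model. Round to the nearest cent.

Three-stage DDM. Project D₁…D_6; terminal Gordon value at t=6 with g = 0.017; discount at r = 0.103.
D_1 = 13.9908
D_2 = 16.8743
D_3 = 20.3520
D_4 = 24.5466
D_5 = 27.2197
D_6 = 30.1839
TV_6 = 30.6971/(0.103−0.017) = 356.9427
P₀ = Σ Dₜ/(1+r)ᵗ + TV_6/(1+r)^6 = 289.9582

$289.96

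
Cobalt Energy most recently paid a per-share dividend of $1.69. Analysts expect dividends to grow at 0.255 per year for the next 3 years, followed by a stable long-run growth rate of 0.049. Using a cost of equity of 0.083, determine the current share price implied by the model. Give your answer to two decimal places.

$88.00

Two-stage DDM. Project D₁…D_3 at 0.255, terminal growth 0.049, discount at r = 0.083.
D_1 = 2.1209
D_2 = 2.6618
D_3 = 3.3405
Terminal value at t=3: TV = D_4/(r−g) = 3.5042/(0.083−0.049) = 103.0658
P₀ = 2.1209/(1+0.083)^1 + 2.6618/(1+0.083)^2 + 3.3405/(1+0.083)^3 + 103.0658/(1+0.083)^3 = 87.9966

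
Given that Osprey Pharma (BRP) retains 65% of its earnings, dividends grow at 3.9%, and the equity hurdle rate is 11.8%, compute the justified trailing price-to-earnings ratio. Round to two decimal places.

4.60

Payout ratio b = 1 − 0.65 = 0.35.
Justified trailing P/E = b(1+g)/(r−g) = 0.35×(1+0.039)/(0.118−0.039) = 4.6032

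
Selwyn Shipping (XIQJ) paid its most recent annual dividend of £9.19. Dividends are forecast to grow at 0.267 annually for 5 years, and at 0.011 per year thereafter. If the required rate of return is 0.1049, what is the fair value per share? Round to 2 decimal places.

£266.78

Two-stage DDM. Project D₁…D_5 at 0.267, terminal growth 0.011, discount at r = 0.1049.
D_1 = 11.6437
D_2 = 14.7526
D_3 = 18.6916
D_4 = 23.6822
D_5 = 30.0053
Terminal value at t=5: TV = D_6/(r−g) = 30.3354/(0.1049−0.011) = 323.0607
P₀ = 11.6437/(1+0.1049)^1 + 14.7526/(1+0.1049)^2 + 18.6916/(1+0.1049)^3 + 23.6822/(1+0.1049)^4 + 30.0053/(1+0.1049)^5 + 323.0607/(1+0.1049)^5 = 266.7781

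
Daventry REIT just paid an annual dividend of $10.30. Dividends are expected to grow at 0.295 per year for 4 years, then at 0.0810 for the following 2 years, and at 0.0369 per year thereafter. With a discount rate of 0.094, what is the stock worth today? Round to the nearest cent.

$462.22

Three-stage DDM. Project D₁…D_6; terminal Gordon value at t=6 with g = 0.0369; discount at r = 0.094.
D_1 = 13.3385
D_2 = 17.2734
D_3 = 22.3690
D_4 = 28.9679
D_5 = 31.3142
D_6 = 33.8507
TV_6 = 35.0998/(0.094−0.0369) = 614.7074
P₀ = Σ Dₜ/(1+r)ᵗ + TV_6/(1+r)^6 = 462.2225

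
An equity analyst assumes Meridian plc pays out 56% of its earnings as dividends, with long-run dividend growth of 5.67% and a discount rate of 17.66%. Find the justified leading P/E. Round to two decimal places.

Justified leading P/E = b/(r−g) = 0.56/(0.1766−0.0567) = 4.6706

4.67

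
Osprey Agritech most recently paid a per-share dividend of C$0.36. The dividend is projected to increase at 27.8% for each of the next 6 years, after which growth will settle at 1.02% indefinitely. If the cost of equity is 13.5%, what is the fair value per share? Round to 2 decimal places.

Two-stage DDM. Project D₁…D_6 at 0.278, terminal growth 0.0102, discount at r = 0.135.
D_1 = 0.4601
D_2 = 0.5880
D_3 = 0.7514
D_4 = 0.9603
D_5 = 1.2273
D_6 = 1.5685
Terminal value at t=6: TV = D_7/(r−g) = 1.5845/(0.135−0.0102) = 12.6964
P₀ = 0.4601/(1+0.135)^1 + 0.5880/(1+0.135)^2 + 0.7514/(1+0.135)^3 + 0.9603/(1+0.135)^4 + 1.2273/(1+0.135)^5 + 1.5685/(1+0.135)^6 + 12.6964/(1+0.135)^6 = 9.2786

C$9.28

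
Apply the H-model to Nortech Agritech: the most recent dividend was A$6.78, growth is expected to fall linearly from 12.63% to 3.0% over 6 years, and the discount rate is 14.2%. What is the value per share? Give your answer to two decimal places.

H-model: P₀ = D₀[(1+g_L) + H(g_S−g_L)]/(r−g_L), with H = 6/2 = 3.
P₀ = 6.78 × [(1+0.03) + 3×(0.1263−0.03)] / (0.142−0.03)
   = 6.78 × 1.3189 / 0.112 = 79.8406

A$79.84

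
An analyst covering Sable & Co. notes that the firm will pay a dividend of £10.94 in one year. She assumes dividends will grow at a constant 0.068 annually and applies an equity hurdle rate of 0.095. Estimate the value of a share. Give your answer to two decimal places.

Gordon growth model: P₀ = D₁/(r − g), with D₁ = 10.94 given directly.
P₀ = 10.9400 / (0.095 − 0.068) = 10.9400 / 0.027 = 405.1852

£405.19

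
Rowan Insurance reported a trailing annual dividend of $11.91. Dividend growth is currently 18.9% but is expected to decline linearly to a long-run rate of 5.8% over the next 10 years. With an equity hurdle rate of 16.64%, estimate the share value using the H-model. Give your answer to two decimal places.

$188.21

H-model: P₀ = D₀[(1+g_L) + H(g_S−g_L)]/(r−g_L), with H = 10/2 = 5.
P₀ = 11.91 × [(1+0.058) + 5×(0.189−0.058)] / (0.1664−0.058)
   = 11.91 × 1.7130 / 0.1084 = 188.2088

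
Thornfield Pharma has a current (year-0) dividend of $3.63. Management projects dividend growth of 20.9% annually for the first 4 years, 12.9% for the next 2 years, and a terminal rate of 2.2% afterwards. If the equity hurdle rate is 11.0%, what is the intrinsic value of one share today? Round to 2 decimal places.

$89.92

Three-stage DDM. Project D₁…D_6; terminal Gordon value at t=6 with g = 0.022; discount at r = 0.11.
D_1 = 4.3887
D_2 = 5.3059
D_3 = 6.4148
D_4 = 7.7555
D_5 = 8.7560
D_6 = 9.8855
TV_6 = 10.1030/(0.11−0.022) = 114.8069
P₀ = Σ Dₜ/(1+r)ᵗ + TV_6/(1+r)^6 = 89.9213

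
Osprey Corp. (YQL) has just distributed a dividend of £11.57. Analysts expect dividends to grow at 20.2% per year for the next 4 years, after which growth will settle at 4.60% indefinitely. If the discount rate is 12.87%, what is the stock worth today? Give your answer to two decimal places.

£242.52

Two-stage DDM. Project D₁…D_4 at 0.202, terminal growth 0.046, discount at r = 0.1287.
D_1 = 13.9071
D_2 = 16.7164
D_3 = 20.0931
D_4 = 24.1519
Terminal value at t=4: TV = D_5/(r−g) = 25.2629/(0.1287−0.046) = 305.4762
P₀ = 13.9071/(1+0.1287)^1 + 16.7164/(1+0.1287)^2 + 20.0931/(1+0.1287)^3 + 24.1519/(1+0.1287)^4 + 305.4762/(1+0.1287)^4 = 242.5167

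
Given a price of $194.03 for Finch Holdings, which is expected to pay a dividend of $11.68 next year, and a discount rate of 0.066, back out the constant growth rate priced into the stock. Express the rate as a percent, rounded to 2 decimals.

0.58%

From P₀ = D₁/(r − g), the implied growth is g = r − D₁/P₀.
g = 0.066 − 11.68/194.03 = 0.066 − 0.06020 = 0.00580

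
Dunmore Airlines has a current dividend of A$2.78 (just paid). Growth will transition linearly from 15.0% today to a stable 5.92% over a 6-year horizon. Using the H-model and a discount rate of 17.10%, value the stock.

A$33.11

H-model: P₀ = D₀[(1+g_L) + H(g_S−g_L)]/(r−g_L), with H = 6/2 = 3.
P₀ = 2.78 × [(1+0.0592) + 3×(0.15−0.0592)] / (0.171−0.0592)
   = 2.78 × 1.3316 / 0.1118 = 33.1113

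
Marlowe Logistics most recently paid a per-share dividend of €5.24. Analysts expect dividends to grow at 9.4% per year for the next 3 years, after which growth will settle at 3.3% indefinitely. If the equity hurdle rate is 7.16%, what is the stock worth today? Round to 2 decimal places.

€165.60

Two-stage DDM. Project D₁…D_3 at 0.094, terminal growth 0.033, discount at r = 0.0716.
D_1 = 5.7326
D_2 = 6.2714
D_3 = 6.8609
Terminal value at t=3: TV = D_4/(r−g) = 7.0873/(0.0716−0.033) = 183.6100
P₀ = 5.7326/(1+0.0716)^1 + 6.2714/(1+0.0716)^2 + 6.8609/(1+0.0716)^3 + 183.6100/(1+0.0716)^3 = 165.5965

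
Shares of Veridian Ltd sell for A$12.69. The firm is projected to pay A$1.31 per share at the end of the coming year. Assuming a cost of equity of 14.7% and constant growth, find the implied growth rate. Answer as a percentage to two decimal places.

4.38%

From P₀ = D₁/(r − g), the implied growth is g = r − D₁/P₀.
g = 0.147 − 1.31/12.69 = 0.147 − 0.10323 = 0.04377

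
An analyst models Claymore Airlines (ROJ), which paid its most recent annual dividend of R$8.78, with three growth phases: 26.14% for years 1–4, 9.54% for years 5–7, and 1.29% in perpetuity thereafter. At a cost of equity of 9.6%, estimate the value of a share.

R$284.15

Three-stage DDM. Project D₁…D_7; terminal Gordon value at t=7 with g = 0.0129; discount at r = 0.096.
D_1 = 11.0751
D_2 = 13.9701
D_3 = 17.6219
D_4 = 22.2283
D_5 = 24.3489
D_6 = 26.6717
D_7 = 29.2162
TV_7 = 29.5931/(0.096−0.0129) = 356.1144
P₀ = Σ Dₜ/(1+r)ᵗ + TV_7/(1+r)^7 = 284.1528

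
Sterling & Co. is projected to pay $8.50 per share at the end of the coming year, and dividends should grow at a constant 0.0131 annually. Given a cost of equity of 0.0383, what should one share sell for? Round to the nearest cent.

$337.30

Gordon growth model: P₀ = D₁/(r − g), with D₁ = 8.50 given directly.
P₀ = 8.5000 / (0.0383 − 0.0131) = 8.5000 / 0.0252 = 337.3016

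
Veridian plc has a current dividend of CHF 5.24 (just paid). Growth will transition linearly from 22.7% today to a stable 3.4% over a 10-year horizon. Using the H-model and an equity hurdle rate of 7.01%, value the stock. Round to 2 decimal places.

CHF 290.16

H-model: P₀ = D₀[(1+g_L) + H(g_S−g_L)]/(r−g_L), with H = 10/2 = 5.
P₀ = 5.24 × [(1+0.034) + 5×(0.227−0.034)] / (0.0701−0.034)
   = 5.24 × 1.9990 / 0.0361 = 290.1596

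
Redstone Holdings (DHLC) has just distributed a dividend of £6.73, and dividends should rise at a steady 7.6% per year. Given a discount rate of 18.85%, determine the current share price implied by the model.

£64.37

Gordon growth model: P₀ = D₁/(r − g). D₁ = 6.73 × (1 + 0.076) = 7.2415.
P₀ = 7.2415 / (0.1885 − 0.076) = 7.2415 / 0.1125 = 64.3687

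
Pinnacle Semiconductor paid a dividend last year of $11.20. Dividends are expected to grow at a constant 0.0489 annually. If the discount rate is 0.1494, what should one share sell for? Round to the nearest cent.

$116.89

Gordon growth model: P₀ = D₁/(r − g). D₁ = 11.20 × (1 + 0.0489) = 11.7477.
P₀ = 11.7477 / (0.1494 − 0.0489) = 11.7477 / 0.1005 = 116.8923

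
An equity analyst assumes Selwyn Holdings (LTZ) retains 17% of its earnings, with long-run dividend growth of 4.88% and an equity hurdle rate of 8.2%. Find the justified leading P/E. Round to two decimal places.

25.00

Payout ratio b = 1 − 0.17 = 0.83.
Justified leading P/E = b/(r−g) = 0.83/(0.082−0.0488) = 25.0000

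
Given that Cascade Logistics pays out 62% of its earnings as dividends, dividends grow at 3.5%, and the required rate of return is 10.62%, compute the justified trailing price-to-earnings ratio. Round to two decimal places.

9.01

Justified trailing P/E = b(1+g)/(r−g) = 0.62×(1+0.035)/(0.1062−0.035) = 9.0126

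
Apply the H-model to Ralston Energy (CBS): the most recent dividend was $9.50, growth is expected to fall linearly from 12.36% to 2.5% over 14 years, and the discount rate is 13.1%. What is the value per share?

H-model: P₀ = D₀[(1+g_L) + H(g_S−g_L)]/(r−g_L), with H = 14/2 = 7.
P₀ = 9.50 × [(1+0.025) + 7×(0.1236−0.025)] / (0.131−0.025)
   = 9.50 × 1.7152 / 0.106 = 153.7208

$153.72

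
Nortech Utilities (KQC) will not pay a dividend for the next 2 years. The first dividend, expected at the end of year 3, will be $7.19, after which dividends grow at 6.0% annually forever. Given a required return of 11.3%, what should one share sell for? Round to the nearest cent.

Deferred-dividend DDM. At t=2 the remaining stream is a growing perpetuity with first payment D_3 = 7.19.
V_2 = D_3/(r−g) = 7.19/(0.113−0.06) = 135.6604
P₀ = V_2/(1+r)^2 = 135.6604/(1+0.113)^2 = 109.5122

$109.51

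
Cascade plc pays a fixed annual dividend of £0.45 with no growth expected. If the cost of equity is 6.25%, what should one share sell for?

£7.20

Zero-growth DDM (perpetuity): P₀ = D/r = 0.45 / 0.0625 = 7.2000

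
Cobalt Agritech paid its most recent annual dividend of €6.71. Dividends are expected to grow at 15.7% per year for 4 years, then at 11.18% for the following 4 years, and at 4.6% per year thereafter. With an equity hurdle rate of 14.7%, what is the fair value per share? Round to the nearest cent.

€116.66

Three-stage DDM. Project D₁…D_8; terminal Gordon value at t=8 with g = 0.046; discount at r = 0.147.
D_1 = 7.7635
D_2 = 8.9823
D_3 = 10.3926
D_4 = 12.0242
D_5 = 13.3685
D_6 = 14.8631
D_7 = 16.5248
D_8 = 18.3723
TV_8 = 19.2174/(0.147−0.046) = 190.2712
P₀ = Σ Dₜ/(1+r)ᵗ + TV_8/(1+r)^8 = 116.6643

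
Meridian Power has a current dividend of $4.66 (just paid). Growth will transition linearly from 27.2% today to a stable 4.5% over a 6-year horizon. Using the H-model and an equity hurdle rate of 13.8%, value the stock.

$86.49

H-model: P₀ = D₀[(1+g_L) + H(g_S−g_L)]/(r−g_L), with H = 6/2 = 3.
P₀ = 4.66 × [(1+0.045) + 3×(0.272−0.045)] / (0.138−0.045)
   = 4.66 × 1.7260 / 0.093 = 86.4856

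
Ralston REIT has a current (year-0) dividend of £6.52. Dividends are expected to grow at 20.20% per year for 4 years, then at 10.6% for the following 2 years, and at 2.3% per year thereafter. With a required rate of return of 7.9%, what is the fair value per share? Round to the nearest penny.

Three-stage DDM. Project D₁…D_6; terminal Gordon value at t=6 with g = 0.023; discount at r = 0.079.
D_1 = 7.8370
D_2 = 9.4201
D_3 = 11.3230
D_4 = 13.6102
D_5 = 15.0529
D_6 = 16.6485
TV_6 = 17.0314/(0.079−0.023) = 304.1328
P₀ = Σ Dₜ/(1+r)ᵗ + TV_6/(1+r)^6 = 247.9748

£247.97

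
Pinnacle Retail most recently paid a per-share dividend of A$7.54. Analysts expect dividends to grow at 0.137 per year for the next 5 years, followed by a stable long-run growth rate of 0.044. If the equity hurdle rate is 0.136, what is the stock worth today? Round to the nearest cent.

Two-stage DDM. Project D₁…D_5 at 0.137, terminal growth 0.044, discount at r = 0.136.
D_1 = 8.5730
D_2 = 9.7475
D_3 = 11.0829
D_4 = 12.6012
D_5 = 14.3276
Terminal value at t=5: TV = D_6/(r−g) = 14.9580/(0.136−0.044) = 162.5872
P₀ = 8.5730/(1+0.136)^1 + 9.7475/(1+0.136)^2 + 11.0829/(1+0.136)^3 + 12.6012/(1+0.136)^4 + 14.3276/(1+0.136)^5 + 162.5872/(1+0.136)^5 = 123.7395

A$123.74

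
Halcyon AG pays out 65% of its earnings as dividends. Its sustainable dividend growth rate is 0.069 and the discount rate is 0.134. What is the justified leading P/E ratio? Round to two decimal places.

10.00

Justified leading P/E = b/(r−g) = 0.65/(0.134−0.069) = 10.0000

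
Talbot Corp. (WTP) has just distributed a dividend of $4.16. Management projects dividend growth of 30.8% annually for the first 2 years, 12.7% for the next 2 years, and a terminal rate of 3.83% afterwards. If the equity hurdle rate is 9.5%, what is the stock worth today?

$138.45

Three-stage DDM. Project D₁…D_4; terminal Gordon value at t=4 with g = 0.0383; discount at r = 0.095.
D_1 = 5.4413
D_2 = 7.1172
D_3 = 8.0211
D_4 = 9.0398
TV_4 = 9.3860/(0.095−0.0383) = 165.5375
P₀ = Σ Dₜ/(1+r)ᵗ + TV_4/(1+r)^4 = 138.4458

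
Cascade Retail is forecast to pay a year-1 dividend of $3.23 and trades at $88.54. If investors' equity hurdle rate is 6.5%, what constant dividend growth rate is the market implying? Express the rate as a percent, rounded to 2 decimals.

2.85%

From P₀ = D₁/(r − g), the implied growth is g = r − D₁/P₀.
g = 0.065 − 3.23/88.54 = 0.065 − 0.03648 = 0.02852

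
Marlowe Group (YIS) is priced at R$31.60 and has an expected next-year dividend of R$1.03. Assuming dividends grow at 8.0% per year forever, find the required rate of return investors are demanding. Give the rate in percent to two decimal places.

Rearranging the constant-growth DDM: r = D₁/P₀ + g.
r = 1.0300 / 31.60 + 0.08 = 0.03259 + 0.08 = 0.11259

11.26%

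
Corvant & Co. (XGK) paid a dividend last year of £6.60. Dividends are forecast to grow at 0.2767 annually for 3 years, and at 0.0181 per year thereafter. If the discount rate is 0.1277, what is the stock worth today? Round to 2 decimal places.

£114.47

Two-stage DDM. Project D₁…D_3 at 0.2767, terminal growth 0.0181, discount at r = 0.1277.
D_1 = 8.4262
D_2 = 10.7578
D_3 = 13.7344
Terminal value at t=3: TV = D_4/(r−g) = 13.9830/(0.1277−0.0181) = 127.5823
P₀ = 8.4262/(1+0.1277)^1 + 10.7578/(1+0.1277)^2 + 13.7344/(1+0.1277)^3 + 127.5823/(1+0.1277)^3 = 114.4714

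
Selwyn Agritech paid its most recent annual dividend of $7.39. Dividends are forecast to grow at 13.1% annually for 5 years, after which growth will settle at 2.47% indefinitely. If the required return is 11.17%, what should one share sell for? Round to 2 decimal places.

$133.78

Two-stage DDM. Project D₁…D_5 at 0.131, terminal growth 0.0247, discount at r = 0.1117.
D_1 = 8.3581
D_2 = 9.4530
D_3 = 10.6913
D_4 = 12.0919
D_5 = 13.6759
Terminal value at t=5: TV = D_6/(r−g) = 14.0137/(0.1117−0.0247) = 161.0775
P₀ = 8.3581/(1+0.1117)^1 + 9.4530/(1+0.1117)^2 + 10.6913/(1+0.1117)^3 + 12.0919/(1+0.1117)^4 + 13.6759/(1+0.1117)^5 + 161.0775/(1+0.1117)^5 = 133.7826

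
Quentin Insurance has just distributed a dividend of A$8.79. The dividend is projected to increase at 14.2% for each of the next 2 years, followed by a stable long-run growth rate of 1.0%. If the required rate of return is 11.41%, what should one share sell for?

Two-stage DDM. Project D₁…D_2 at 0.142, terminal growth 0.01, discount at r = 0.1141.
D_1 = 10.0382
D_2 = 11.4636
Terminal value at t=2: TV = D_3/(r−g) = 11.5782/(0.1141−0.01) = 111.2223
P₀ = 10.0382/(1+0.1141)^1 + 11.4636/(1+0.1141)^2 + 111.2223/(1+0.1141)^2 = 107.8532

A$107.85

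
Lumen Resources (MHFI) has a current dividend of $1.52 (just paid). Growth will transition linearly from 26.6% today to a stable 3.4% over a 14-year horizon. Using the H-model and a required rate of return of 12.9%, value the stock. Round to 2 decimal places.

H-model: P₀ = D₀[(1+g_L) + H(g_S−g_L)]/(r−g_L), with H = 14/2 = 7.
P₀ = 1.52 × [(1+0.034) + 7×(0.266−0.034)] / (0.129−0.034)
   = 1.52 × 2.6580 / 0.095 = 42.5280

$42.53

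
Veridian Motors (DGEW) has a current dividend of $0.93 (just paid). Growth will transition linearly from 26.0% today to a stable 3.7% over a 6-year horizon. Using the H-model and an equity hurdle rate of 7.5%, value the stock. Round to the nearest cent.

$41.75

H-model: P₀ = D₀[(1+g_L) + H(g_S−g_L)]/(r−g_L), with H = 6/2 = 3.
P₀ = 0.93 × [(1+0.037) + 3×(0.26−0.037)] / (0.075−0.037)
   = 0.93 × 1.7060 / 0.038 = 41.7521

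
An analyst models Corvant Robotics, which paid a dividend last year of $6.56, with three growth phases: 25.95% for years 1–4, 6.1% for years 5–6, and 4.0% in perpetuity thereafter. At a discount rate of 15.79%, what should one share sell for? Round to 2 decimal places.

Three-stage DDM. Project D₁…D_6; terminal Gordon value at t=6 with g = 0.04; discount at r = 0.1579.
D_1 = 8.2623
D_2 = 10.4064
D_3 = 13.1069
D_4 = 16.5081
D_5 = 17.5151
D_6 = 18.5835
TV_6 = 19.3268/(0.1579−0.04) = 163.9256
P₀ = Σ Dₜ/(1+r)ᵗ + TV_6/(1+r)^6 = 116.6670

$116.67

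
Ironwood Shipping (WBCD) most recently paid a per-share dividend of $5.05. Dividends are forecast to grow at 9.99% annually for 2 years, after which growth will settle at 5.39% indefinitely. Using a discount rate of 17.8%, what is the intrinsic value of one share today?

$46.51

Two-stage DDM. Project D₁…D_2 at 0.0999, terminal growth 0.0539, discount at r = 0.178.
D_1 = 5.5545
D_2 = 6.1094
Terminal value at t=2: TV = D_3/(r−g) = 6.4387/(0.178−0.0539) = 51.8830
P₀ = 5.5545/(1+0.178)^1 + 6.1094/(1+0.178)^2 + 51.8830/(1+0.178)^2 = 46.5060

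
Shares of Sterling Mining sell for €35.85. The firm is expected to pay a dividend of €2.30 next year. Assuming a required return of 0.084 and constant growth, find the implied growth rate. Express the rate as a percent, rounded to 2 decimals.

From P₀ = D₁/(r − g), the implied growth is g = r − D₁/P₀.
g = 0.084 − 2.30/35.85 = 0.084 − 0.06416 = 0.01984

1.98%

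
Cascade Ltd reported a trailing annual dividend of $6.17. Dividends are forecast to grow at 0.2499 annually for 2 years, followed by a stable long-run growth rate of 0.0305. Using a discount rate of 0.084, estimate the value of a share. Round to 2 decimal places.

$173.32

Two-stage DDM. Project D₁…D_2 at 0.2499, terminal growth 0.0305, discount at r = 0.084.
D_1 = 7.7119
D_2 = 9.6391
Terminal value at t=2: TV = D_3/(r−g) = 9.9331/(0.084−0.0305) = 185.6649
P₀ = 7.7119/(1+0.084)^1 + 9.6391/(1+0.084)^2 + 185.6649/(1+0.084)^2 = 173.3226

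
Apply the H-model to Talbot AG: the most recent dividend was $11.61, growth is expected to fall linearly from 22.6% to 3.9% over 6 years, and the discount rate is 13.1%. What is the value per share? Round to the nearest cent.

H-model: P₀ = D₀[(1+g_L) + H(g_S−g_L)]/(r−g_L), with H = 6/2 = 3.
P₀ = 11.61 × [(1+0.039) + 3×(0.226−0.039)] / (0.131−0.039)
   = 11.61 × 1.6000 / 0.092 = 201.9130

$201.91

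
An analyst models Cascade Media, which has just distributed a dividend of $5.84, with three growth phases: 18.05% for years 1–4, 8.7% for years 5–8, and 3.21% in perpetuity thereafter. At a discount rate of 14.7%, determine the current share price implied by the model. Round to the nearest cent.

$95.55

Three-stage DDM. Project D₁…D_8; terminal Gordon value at t=8 with g = 0.0321; discount at r = 0.147.
D_1 = 6.8941
D_2 = 8.1385
D_3 = 9.6075
D_4 = 11.3417
D_5 = 12.3284
D_6 = 13.4010
D_7 = 14.5668
D_8 = 15.8342
TV_8 = 16.3424/(0.147−0.0321) = 142.2318
P₀ = Σ Dₜ/(1+r)ᵗ + TV_8/(1+r)^8 = 95.5518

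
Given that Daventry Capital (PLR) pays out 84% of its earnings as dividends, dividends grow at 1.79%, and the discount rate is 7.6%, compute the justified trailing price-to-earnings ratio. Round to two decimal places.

Justified trailing P/E = b(1+g)/(r−g) = 0.84×(1+0.0179)/(0.076−0.0179) = 14.7166

14.72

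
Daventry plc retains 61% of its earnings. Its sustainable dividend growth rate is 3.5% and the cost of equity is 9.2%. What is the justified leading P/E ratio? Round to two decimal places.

Payout ratio b = 1 − 0.61 = 0.39.
Justified leading P/E = b/(r−g) = 0.39/(0.092−0.035) = 6.8421

6.84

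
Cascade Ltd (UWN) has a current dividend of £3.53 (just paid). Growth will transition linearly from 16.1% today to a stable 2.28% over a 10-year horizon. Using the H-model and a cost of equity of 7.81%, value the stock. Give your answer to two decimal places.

H-model: P₀ = D₀[(1+g_L) + H(g_S−g_L)]/(r−g_L), with H = 10/2 = 5.
P₀ = 3.53 × [(1+0.0228) + 5×(0.161−0.0228)] / (0.0781−0.0228)
   = 3.53 × 1.7138 / 0.0553 = 109.3981

£109.40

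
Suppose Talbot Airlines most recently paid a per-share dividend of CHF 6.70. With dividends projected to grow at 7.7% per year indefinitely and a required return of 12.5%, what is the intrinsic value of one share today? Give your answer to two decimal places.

Gordon growth model: P₀ = D₁/(r − g). D₁ = 6.70 × (1 + 0.077) = 7.2159.
P₀ = 7.2159 / (0.125 − 0.077) = 7.2159 / 0.048 = 150.3312

CHF 150.33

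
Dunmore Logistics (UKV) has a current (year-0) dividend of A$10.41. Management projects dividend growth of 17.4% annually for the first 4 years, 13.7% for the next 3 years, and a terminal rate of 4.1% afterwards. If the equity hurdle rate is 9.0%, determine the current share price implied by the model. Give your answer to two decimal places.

A$433.87

Three-stage DDM. Project D₁…D_7; terminal Gordon value at t=7 with g = 0.041; discount at r = 0.09.
D_1 = 12.2213
D_2 = 14.3479
D_3 = 16.8444
D_4 = 19.7753
D_5 = 22.4845
D_6 = 25.5649
D_7 = 29.0673
TV_7 = 30.2590/(0.09−0.041) = 617.5316
P₀ = Σ Dₜ/(1+r)ᵗ + TV_7/(1+r)^7 = 433.8734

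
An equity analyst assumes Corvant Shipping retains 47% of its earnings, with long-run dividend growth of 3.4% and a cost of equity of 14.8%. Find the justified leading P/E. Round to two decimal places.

Payout ratio b = 1 − 0.47 = 0.53.
Justified leading P/E = b/(r−g) = 0.53/(0.148−0.034) = 4.6491

4.65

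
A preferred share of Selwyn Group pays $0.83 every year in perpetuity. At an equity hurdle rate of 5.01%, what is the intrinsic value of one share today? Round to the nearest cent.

Zero-growth DDM (perpetuity): P₀ = D/r = 0.83 / 0.0501 = 16.5669

$16.57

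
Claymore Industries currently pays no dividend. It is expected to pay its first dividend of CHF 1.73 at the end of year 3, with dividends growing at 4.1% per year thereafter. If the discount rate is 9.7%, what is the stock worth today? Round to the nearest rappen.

Deferred-dividend DDM. At t=2 the remaining stream is a growing perpetuity with first payment D_3 = 1.73.
V_2 = D_3/(r−g) = 1.73/(0.097−0.041) = 30.8929
P₀ = V_2/(1+r)^2 = 30.8929/(1+0.097)^2 = 25.6711

CHF 25.67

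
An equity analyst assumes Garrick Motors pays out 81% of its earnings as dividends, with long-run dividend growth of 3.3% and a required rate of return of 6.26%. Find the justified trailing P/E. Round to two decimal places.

Justified trailing P/E = b(1+g)/(r−g) = 0.81×(1+0.033)/(0.0626−0.033) = 28.2679

28.27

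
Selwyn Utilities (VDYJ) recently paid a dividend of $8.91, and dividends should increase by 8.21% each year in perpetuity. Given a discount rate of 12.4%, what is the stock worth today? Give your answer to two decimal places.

Gordon growth model: P₀ = D₁/(r − g). D₁ = 8.91 × (1 + 0.0821) = 9.6415.
P₀ = 9.6415 / (0.124 − 0.0821) = 9.6415 / 0.0419 = 230.1077

$230.11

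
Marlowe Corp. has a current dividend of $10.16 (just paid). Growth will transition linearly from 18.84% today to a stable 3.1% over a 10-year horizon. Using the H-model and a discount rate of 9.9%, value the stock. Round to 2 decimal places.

$271.63

H-model: P₀ = D₀[(1+g_L) + H(g_S−g_L)]/(r−g_L), with H = 10/2 = 5.
P₀ = 10.16 × [(1+0.031) + 5×(0.1884−0.031)] / (0.099−0.031)
   = 10.16 × 1.8180 / 0.068 = 271.6306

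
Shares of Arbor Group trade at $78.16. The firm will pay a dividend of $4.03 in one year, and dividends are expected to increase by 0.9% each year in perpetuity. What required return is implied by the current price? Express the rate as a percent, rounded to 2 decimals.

6.06%

Rearranging the constant-growth DDM: r = D₁/P₀ + g.
r = 4.0300 / 78.16 + 0.009 = 0.05156 + 0.009 = 0.06056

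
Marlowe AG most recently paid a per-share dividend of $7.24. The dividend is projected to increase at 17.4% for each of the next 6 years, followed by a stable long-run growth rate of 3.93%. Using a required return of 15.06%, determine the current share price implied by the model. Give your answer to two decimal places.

$122.93

Two-stage DDM. Project D₁…D_6 at 0.174, terminal growth 0.0393, discount at r = 0.1506.
D_1 = 8.4998
D_2 = 9.9787
D_3 = 11.7150
D_4 = 13.7534
D_5 = 16.1465
D_6 = 18.9560
Terminal value at t=6: TV = D_7/(r−g) = 19.7010/(0.1506−0.0393) = 177.0080
P₀ = 8.4998/(1+0.1506)^1 + 9.9787/(1+0.1506)^2 + 11.7150/(1+0.1506)^3 + 13.7534/(1+0.1506)^4 + 16.1465/(1+0.1506)^5 + 18.9560/(1+0.1506)^6 + 177.0080/(1+0.1506)^6 = 122.9254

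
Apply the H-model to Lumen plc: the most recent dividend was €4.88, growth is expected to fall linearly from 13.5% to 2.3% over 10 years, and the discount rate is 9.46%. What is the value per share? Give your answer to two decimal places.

H-model: P₀ = D₀[(1+g_L) + H(g_S−g_L)]/(r−g_L), with H = 10/2 = 5.
P₀ = 4.88 × [(1+0.023) + 5×(0.135−0.023)] / (0.0946−0.023)
   = 4.88 × 1.5830 / 0.0716 = 107.8916

€107.89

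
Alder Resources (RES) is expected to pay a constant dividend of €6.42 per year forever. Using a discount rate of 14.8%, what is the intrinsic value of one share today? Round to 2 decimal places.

Zero-growth DDM (perpetuity): P₀ = D/r = 6.42 / 0.148 = 43.3784

€43.38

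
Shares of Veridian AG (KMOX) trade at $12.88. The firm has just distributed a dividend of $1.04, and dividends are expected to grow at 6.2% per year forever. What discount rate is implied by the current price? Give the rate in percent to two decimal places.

Rearranging the constant-growth DDM: r = D₁/P₀ + g.
D₁ = 1.04 × (1 + 0.062) = 1.1045.
r = 1.1045 / 12.88 + 0.062 = 0.08575 + 0.062 = 0.14775

14.78%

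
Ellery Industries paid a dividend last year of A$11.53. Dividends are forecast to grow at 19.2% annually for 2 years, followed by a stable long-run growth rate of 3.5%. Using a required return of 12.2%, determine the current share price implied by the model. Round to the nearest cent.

Two-stage DDM. Project D₁…D_2 at 0.192, terminal growth 0.035, discount at r = 0.122.
D_1 = 13.7438
D_2 = 16.3826
Terminal value at t=2: TV = D_3/(r−g) = 16.9560/(0.122−0.035) = 194.8960
P₀ = 13.7438/(1+0.122)^1 + 16.3826/(1+0.122)^2 + 194.8960/(1+0.122)^2 = 180.0794

A$180.08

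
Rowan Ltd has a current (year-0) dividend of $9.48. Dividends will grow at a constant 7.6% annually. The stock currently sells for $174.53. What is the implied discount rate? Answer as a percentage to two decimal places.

13.44%

Rearranging the constant-growth DDM: r = D₁/P₀ + g.
D₁ = 9.48 × (1 + 0.076) = 10.2005.
r = 10.2005 / 174.53 + 0.076 = 0.05845 + 0.076 = 0.13445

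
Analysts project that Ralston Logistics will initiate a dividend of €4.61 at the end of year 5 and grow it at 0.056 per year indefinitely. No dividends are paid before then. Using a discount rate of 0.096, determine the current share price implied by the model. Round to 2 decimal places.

€79.87

Deferred-dividend DDM. At t=4 the remaining stream is a growing perpetuity with first payment D_5 = 4.61.
V_4 = D_5/(r−g) = 4.61/(0.096−0.056) = 115.2500
P₀ = V_4/(1+r)^4 = 115.2500/(1+0.096)^4 = 79.8728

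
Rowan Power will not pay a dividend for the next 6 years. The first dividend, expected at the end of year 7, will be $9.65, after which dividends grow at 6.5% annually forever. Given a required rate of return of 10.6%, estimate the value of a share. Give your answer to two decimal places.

Deferred-dividend DDM. At t=6 the remaining stream is a growing perpetuity with first payment D_7 = 9.65.
V_6 = D_7/(r−g) = 9.65/(0.106−0.065) = 235.3659
P₀ = V_6/(1+r)^6 = 235.3659/(1+0.106)^6 = 128.5916

$128.59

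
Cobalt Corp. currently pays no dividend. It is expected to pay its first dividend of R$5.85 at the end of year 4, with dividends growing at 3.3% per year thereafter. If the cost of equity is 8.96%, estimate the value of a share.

Deferred-dividend DDM. At t=3 the remaining stream is a growing perpetuity with first payment D_4 = 5.85.
V_3 = D_4/(r−g) = 5.85/(0.0896−0.033) = 103.3569
P₀ = V_3/(1+r)^3 = 103.3569/(1+0.0896)^3 = 79.8984

R$79.90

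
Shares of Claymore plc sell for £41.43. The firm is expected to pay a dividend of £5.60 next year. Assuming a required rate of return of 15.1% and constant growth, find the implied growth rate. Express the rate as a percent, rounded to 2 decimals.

1.58%

From P₀ = D₁/(r − g), the implied growth is g = r − D₁/P₀.
g = 0.151 − 5.60/41.43 = 0.151 − 0.13517 = 0.01583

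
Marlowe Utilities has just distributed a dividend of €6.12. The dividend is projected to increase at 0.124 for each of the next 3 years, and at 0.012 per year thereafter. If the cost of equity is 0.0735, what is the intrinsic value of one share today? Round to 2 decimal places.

€135.74

Two-stage DDM. Project D₁…D_3 at 0.124, terminal growth 0.012, discount at r = 0.0735.
D_1 = 6.8789
D_2 = 7.7319
D_3 = 8.6906
Terminal value at t=3: TV = D_4/(r−g) = 8.7949/(0.0735−0.012) = 143.0065
P₀ = 6.8789/(1+0.0735)^1 + 7.7319/(1+0.0735)^2 + 8.6906/(1+0.0735)^3 + 143.0065/(1+0.0735)^3 = 135.7400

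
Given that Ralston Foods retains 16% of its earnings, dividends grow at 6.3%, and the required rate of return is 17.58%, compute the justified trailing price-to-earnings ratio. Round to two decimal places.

Payout ratio b = 1 − 0.16 = 0.84.
Justified trailing P/E = b(1+g)/(r−g) = 0.84×(1+0.063)/(0.1758−0.063) = 7.9160

7.92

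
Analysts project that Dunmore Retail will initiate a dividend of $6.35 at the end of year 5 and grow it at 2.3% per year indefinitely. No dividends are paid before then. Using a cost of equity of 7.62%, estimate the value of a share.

$88.98

Deferred-dividend DDM. At t=4 the remaining stream is a growing perpetuity with first payment D_5 = 6.35.
V_4 = D_5/(r−g) = 6.35/(0.0762−0.023) = 119.3609
P₀ = V_4/(1+r)^4 = 119.3609/(1+0.0762)^4 = 88.9795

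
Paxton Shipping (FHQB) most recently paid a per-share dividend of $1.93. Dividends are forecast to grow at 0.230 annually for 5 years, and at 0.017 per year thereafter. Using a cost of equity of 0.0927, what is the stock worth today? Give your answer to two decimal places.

$60.82

Two-stage DDM. Project D₁…D_5 at 0.23, terminal growth 0.017, discount at r = 0.0927.
D_1 = 2.3739
D_2 = 2.9199
D_3 = 3.5915
D_4 = 4.4175
D_5 = 5.4335
Terminal value at t=5: TV = D_6/(r−g) = 5.5259/(0.0927−0.017) = 72.9975
P₀ = 2.3739/(1+0.0927)^1 + 2.9199/(1+0.0927)^2 + 3.5915/(1+0.0927)^3 + 4.4175/(1+0.0927)^4 + 5.4335/(1+0.0927)^5 + 72.9975/(1+0.0927)^5 = 60.8175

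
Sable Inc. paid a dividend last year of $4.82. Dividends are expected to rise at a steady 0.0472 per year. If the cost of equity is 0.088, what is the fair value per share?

Gordon growth model: P₀ = D₁/(r − g). D₁ = 4.82 × (1 + 0.0472) = 5.0475.
P₀ = 5.0475 / (0.088 − 0.0472) = 5.0475 / 0.0408 = 123.7133

$123.71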